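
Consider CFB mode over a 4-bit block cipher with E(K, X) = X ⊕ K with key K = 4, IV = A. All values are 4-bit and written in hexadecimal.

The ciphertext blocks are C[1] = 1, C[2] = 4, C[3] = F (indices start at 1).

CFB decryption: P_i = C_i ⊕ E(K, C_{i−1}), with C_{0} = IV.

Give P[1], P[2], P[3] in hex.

P[1]: E(K, A) = E; 1 ⊕ E = F.
P[2]: E(K, 1) = 5; 4 ⊕ 5 = 1.
P[3]: E(K, 4) = 0; F ⊕ 0 = F.

P[1] = F, P[2] = 1, P[3] = F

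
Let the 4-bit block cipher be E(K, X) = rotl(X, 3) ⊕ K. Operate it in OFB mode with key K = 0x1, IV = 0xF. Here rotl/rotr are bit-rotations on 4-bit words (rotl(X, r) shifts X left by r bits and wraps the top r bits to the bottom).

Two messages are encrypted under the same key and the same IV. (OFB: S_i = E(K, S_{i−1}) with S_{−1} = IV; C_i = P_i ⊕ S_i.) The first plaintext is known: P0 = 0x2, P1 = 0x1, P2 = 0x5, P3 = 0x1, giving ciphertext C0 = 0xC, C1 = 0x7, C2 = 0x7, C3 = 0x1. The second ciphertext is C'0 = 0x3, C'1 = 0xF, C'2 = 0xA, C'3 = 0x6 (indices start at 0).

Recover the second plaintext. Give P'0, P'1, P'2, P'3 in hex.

P'0 = 0xD, P'1 = 0x9, P'2 = 0x8, P'3 = 0x6

In OFB with a reused IV, both messages share the same keystream S_i, so C_i ⊕ C'_i = P_i ⊕ P'_i and thus P'_i = P_i ⊕ C_i ⊕ C'_i.
P'0: 0x2 ⊕ 0xC ⊕ 0x3 = 0xD.
P'1: 0x1 ⊕ 0x7 ⊕ 0xF = 0x9.
P'2: 0x5 ⊕ 0x7 ⊕ 0xA = 0x8.
P'3: 0x1 ⊕ 0x1 ⊕ 0x6 = 0x6.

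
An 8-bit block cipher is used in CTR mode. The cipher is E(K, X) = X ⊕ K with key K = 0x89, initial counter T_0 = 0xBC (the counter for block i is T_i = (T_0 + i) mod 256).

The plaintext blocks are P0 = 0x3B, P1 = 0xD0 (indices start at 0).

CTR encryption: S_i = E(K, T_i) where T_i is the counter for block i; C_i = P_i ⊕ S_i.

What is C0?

C0: T = 0xBC, S = E(K, T) = 0x35; 0x3B ⊕ 0x35 = 0x0E.

C0 = 0x0E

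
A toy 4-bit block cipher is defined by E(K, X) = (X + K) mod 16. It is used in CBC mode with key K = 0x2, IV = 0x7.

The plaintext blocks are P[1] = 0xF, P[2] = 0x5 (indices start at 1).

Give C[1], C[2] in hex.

CBC encryption: C_i = E(K, P_i ⊕ C_{i−1}), with C_{0} = IV.
C[1]: P[1] ⊕ 0x7 = 0x8; E(K, 0x8) = 0xA.
C[2]: P[2] ⊕ 0xA = 0xF; E(K, 0xF) = 0x1.

C[1] = 0xA, C[2] = 0x1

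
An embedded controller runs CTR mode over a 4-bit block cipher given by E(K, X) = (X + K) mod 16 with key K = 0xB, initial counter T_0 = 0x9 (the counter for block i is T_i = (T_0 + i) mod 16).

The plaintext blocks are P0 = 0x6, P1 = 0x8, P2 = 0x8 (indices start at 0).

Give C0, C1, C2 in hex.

CTR encryption: S_i = E(K, T_i) where T_i is the counter for block i; C_i = P_i ⊕ S_i.
C0: T = 0x9, S = E(K, T) = 0x4; 0x6 ⊕ 0x4 = 0x2.
C1: T = 0xA, S = E(K, T) = 0x5; 0x8 ⊕ 0x5 = 0xD.
C2: T = 0xB, S = E(K, T) = 0x6; 0x8 ⊕ 0x6 = 0xE.

C0 = 0x2, C1 = 0xD, C2 = 0xE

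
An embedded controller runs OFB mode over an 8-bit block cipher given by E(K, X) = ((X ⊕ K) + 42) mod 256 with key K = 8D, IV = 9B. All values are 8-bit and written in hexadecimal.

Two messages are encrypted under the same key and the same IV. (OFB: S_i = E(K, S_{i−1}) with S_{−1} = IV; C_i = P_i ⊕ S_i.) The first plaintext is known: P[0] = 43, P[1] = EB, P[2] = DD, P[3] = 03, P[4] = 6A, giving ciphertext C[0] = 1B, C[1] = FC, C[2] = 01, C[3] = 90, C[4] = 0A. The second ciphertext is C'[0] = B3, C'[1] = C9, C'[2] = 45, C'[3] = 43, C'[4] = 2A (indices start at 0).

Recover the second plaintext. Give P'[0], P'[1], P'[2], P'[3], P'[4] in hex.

P'[0] = EB, P'[1] = DE, P'[2] = 99, P'[3] = D0, P'[4] = 4A

In OFB with a reused IV, both messages share the same keystream S_i, so C_i ⊕ C'_i = P_i ⊕ P'_i and thus P'_i = P_i ⊕ C_i ⊕ C'_i.
P'[0]: 43 ⊕ 1B ⊕ B3 = EB.
P'[1]: EB ⊕ FC ⊕ C9 = DE.
P'[2]: DD ⊕ 01 ⊕ 45 = 99.
P'[3]: 03 ⊕ 90 ⊕ 43 = D0.
P'[4]: 6A ⊕ 0A ⊕ 2A = 4A.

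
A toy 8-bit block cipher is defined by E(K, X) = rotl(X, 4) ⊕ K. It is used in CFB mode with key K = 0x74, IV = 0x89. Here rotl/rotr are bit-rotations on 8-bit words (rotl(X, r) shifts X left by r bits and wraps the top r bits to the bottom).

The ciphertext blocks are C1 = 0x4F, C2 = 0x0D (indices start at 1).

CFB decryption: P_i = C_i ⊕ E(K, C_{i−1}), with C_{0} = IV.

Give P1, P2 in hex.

P1: E(K, 0x89) = 0xEC; 0x4F ⊕ 0xEC = 0xA3.
P2: E(K, 0x4F) = 0x80; 0x0D ⊕ 0x80 = 0x8D.

P1 = 0xA3, P2 = 0x8D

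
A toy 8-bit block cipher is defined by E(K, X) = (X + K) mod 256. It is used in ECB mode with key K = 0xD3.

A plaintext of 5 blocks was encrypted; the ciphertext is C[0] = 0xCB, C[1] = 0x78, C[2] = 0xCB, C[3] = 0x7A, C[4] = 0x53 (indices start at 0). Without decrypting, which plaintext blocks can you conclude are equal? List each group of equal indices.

ECB encrypts each block independently with the same key, so equal ciphertext blocks imply equal plaintext blocks.
C[0] = C[2] = 0xCB, so P[0] = P[2].

P[0] = P[2]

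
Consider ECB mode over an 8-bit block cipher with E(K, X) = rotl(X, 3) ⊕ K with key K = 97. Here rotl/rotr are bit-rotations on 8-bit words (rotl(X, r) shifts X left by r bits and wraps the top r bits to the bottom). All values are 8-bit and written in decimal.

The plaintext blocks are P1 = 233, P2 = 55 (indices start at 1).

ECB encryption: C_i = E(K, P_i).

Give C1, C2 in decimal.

C1: E(K, 233) = 46.
C2: E(K, 55) = 216.

C1 = 46, C2 = 216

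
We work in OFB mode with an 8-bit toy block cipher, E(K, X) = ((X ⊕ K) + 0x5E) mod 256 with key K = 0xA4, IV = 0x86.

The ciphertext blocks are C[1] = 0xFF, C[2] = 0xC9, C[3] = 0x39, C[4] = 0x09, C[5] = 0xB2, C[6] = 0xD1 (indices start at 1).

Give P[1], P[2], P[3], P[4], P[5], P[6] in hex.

P[1] = 0x7F, P[2] = 0x4B, P[3] = 0xBD, P[4] = 0x77, P[5] = 0x8A, P[6] = 0x2B

OFB decryption: S_i = E(K, S_{i−1}) with S_{0} = IV; P_i = C_i ⊕ S_i.
P[1]: S = E(K, 0x86) = 0x80; 0xFF ⊕ 0x80 = 0x7F.
P[2]: S = E(K, 0x80) = 0x82; 0xC9 ⊕ 0x82 = 0x4B.
P[3]: S = E(K, 0x82) = 0x84; 0x39 ⊕ 0x84 = 0xBD.
P[4]: S = E(K, 0x84) = 0x7E; 0x09 ⊕ 0x7E = 0x77.
P[5]: S = E(K, 0x7E) = 0x38; 0xB2 ⊕ 0x38 = 0x8A.
P[6]: S = E(K, 0x38) = 0xFA; 0xD1 ⊕ 0xFA = 0x2B.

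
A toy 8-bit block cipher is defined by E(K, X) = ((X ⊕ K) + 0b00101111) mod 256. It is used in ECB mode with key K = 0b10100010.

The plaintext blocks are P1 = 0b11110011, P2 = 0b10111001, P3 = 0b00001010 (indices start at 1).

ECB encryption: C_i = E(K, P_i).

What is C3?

C3: E(K, 0b00001010) = 0b11010111.

C3 = 0b11010111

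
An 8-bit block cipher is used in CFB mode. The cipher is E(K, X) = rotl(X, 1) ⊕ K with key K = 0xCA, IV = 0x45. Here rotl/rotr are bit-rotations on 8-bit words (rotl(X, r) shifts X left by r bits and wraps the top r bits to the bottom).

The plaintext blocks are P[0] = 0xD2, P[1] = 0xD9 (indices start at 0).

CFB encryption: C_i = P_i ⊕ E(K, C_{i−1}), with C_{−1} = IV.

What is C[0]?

C[0] = 0x92

C[0]: E(K, 0x45) = 0x40; 0xD2 ⊕ 0x40 = 0x92.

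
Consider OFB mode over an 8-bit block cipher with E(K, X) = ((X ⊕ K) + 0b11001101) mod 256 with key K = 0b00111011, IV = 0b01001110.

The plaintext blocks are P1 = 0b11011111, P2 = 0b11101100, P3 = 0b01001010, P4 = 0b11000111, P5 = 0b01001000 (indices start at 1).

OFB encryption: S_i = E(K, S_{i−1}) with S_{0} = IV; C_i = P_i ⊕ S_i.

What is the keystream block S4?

C1: S = E(K, 0b01001110) = 0b01000010; 0b11011111 ⊕ 0b01000010 = 0b10011101.
C2: S = E(K, 0b01000010) = 0b01000110; 0b11101100 ⊕ 0b01000110 = 0b10101010.
C3: S = E(K, 0b01000110) = 0b01001010; 0b01001010 ⊕ 0b01001010 = 0b00000000.
C4: S = E(K, 0b01001010) = 0b00111110; 0b11000111 ⊕ 0b00111110 = 0b11111001.
So S4 = 0b00111110.

0b00111110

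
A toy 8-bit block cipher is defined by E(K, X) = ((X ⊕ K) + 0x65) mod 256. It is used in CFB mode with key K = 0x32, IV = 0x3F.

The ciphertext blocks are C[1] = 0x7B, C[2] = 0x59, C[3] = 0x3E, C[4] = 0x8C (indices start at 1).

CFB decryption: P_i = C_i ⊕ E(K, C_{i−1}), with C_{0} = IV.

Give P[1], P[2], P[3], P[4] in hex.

P[1] = 0x09, P[2] = 0xF7, P[3] = 0xEE, P[4] = 0xFD

P[1]: E(K, 0x3F) = 0x72; 0x7B ⊕ 0x72 = 0x09.
P[2]: E(K, 0x7B) = 0xAE; 0x59 ⊕ 0xAE = 0xF7.
P[3]: E(K, 0x59) = 0xD0; 0x3E ⊕ 0xD0 = 0xEE.
P[4]: E(K, 0x3E) = 0x71; 0x8C ⊕ 0x71 = 0xFD.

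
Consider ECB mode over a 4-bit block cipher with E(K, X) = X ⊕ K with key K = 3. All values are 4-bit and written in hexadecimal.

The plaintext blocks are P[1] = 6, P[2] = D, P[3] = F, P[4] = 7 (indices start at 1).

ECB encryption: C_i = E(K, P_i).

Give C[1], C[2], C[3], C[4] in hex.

C[1] = 5, C[2] = E, C[3] = C, C[4] = 4

C[1]: E(K, 6) = 5.
C[2]: E(K, D) = E.
C[3]: E(K, F) = C.
C[4]: E(K, 7) = 4.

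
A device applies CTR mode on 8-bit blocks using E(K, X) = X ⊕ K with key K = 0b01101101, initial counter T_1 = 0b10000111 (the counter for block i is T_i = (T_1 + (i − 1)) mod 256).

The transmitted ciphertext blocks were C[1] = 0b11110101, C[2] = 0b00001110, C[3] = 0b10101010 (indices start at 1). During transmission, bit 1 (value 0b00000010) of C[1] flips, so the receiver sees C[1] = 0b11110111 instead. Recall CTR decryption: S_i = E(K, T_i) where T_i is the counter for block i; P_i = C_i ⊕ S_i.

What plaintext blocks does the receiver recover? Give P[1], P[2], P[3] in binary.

Only C[1] changed, to 0b11110111. In CTR, a change in C_i flips the same bit in P_i only; the keystream is unaffected. Decrypting the received ciphertext:
P[1]: T = 0b10000111, S = E(K, T) = 0b11101010; 0b11110111 ⊕ 0b11101010 = 0b00011101.
P[2]: T = 0b10001000, S = E(K, T) = 0b11100101; 0b00001110 ⊕ 0b11100101 = 0b11101011.
P[3]: T = 0b10001001, S = E(K, T) = 0b11100100; 0b10101010 ⊕ 0b11100100 = 0b01001110.
Blocks that differ from the original plaintext: P[1].

P[1] = 0b00011101, P[2] = 0b11101011, P[3] = 0b01001110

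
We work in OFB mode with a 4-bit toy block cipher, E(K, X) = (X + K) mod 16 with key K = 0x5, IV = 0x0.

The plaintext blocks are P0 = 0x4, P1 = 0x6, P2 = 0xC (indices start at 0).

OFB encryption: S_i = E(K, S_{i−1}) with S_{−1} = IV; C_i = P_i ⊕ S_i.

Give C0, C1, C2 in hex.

C0: S = E(K, 0x0) = 0x5; 0x4 ⊕ 0x5 = 0x1.
C1: S = E(K, 0x5) = 0xA; 0x6 ⊕ 0xA = 0xC.
C2: S = E(K, 0xA) = 0xF; 0xC ⊕ 0xF = 0x3.

C0 = 0x1, C1 = 0xC, C2 = 0x3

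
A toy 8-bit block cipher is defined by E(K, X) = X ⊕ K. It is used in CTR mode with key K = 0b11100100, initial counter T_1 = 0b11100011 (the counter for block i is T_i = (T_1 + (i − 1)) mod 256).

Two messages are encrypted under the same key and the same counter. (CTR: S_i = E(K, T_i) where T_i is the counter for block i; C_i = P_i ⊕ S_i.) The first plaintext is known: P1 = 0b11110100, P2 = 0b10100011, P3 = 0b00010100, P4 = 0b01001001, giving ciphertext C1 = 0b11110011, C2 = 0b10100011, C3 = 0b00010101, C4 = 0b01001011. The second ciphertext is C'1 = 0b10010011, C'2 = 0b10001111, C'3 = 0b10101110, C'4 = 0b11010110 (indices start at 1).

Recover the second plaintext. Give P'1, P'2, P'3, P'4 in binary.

In CTR with a reused counter, both messages share the same keystream S_i, so C_i ⊕ C'_i = P_i ⊕ P'_i and thus P'_i = P_i ⊕ C_i ⊕ C'_i.
P'1: 0b11110100 ⊕ 0b11110011 ⊕ 0b10010011 = 0b10010100.
P'2: 0b10100011 ⊕ 0b10100011 ⊕ 0b10001111 = 0b10001111.
P'3: 0b00010100 ⊕ 0b00010101 ⊕ 0b10101110 = 0b10101111.
P'4: 0b01001001 ⊕ 0b01001011 ⊕ 0b11010110 = 0b11010100.

P'1 = 0b10010100, P'2 = 0b10001111, P'3 = 0b10101111, P'4 = 0b11010100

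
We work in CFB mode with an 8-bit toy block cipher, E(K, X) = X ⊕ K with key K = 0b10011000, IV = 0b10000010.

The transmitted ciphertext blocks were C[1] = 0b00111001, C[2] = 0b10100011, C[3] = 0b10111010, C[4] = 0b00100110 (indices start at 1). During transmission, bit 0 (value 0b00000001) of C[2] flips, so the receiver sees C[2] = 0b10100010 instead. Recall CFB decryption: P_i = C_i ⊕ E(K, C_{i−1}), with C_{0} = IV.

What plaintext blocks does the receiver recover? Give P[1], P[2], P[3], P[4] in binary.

Only C[2] changed, to 0b10100010. In CFB, a change in C_i flips the same bit in P_i and garbles P_{i+1}. Decrypting the received ciphertext:
P[1]: E(K, 0b10000010) = 0b00011010; 0b00111001 ⊕ 0b00011010 = 0b00100011.
P[2]: E(K, 0b00111001) = 0b10100001; 0b10100010 ⊕ 0b10100001 = 0b00000011.
P[3]: E(K, 0b10100010) = 0b00111010; 0b10111010 ⊕ 0b00111010 = 0b10000000.
P[4]: E(K, 0b10111010) = 0b00100010; 0b00100110 ⊕ 0b00100010 = 0b00000100.
Blocks that differ from the original plaintext: P[2], P[3].

P[1] = 0b00100011, P[2] = 0b00000011, P[3] = 0b10000000, P[4] = 0b00000100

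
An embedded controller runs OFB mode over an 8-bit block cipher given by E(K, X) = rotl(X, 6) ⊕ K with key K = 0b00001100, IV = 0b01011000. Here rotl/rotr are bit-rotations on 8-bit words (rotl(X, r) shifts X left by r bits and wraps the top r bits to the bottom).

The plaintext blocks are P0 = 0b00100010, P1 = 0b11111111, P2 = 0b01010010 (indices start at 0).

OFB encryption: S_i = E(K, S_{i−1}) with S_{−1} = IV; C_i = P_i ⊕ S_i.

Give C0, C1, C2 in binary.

C0: S = E(K, 0b01011000) = 0b00011010; 0b00100010 ⊕ 0b00011010 = 0b00111000.
C1: S = E(K, 0b00011010) = 0b10001010; 0b11111111 ⊕ 0b10001010 = 0b01110101.
C2: S = E(K, 0b10001010) = 0b10101110; 0b01010010 ⊕ 0b10101110 = 0b11111100.

C0 = 0b00111000, C1 = 0b01110101, C2 = 0b11111100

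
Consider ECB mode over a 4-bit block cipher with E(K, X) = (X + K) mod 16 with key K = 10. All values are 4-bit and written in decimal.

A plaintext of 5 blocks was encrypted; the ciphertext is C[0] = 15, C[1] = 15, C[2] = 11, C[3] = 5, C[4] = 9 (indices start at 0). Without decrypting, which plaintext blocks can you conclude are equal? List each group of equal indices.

P[0] = P[1]

ECB encrypts each block independently with the same key, so equal ciphertext blocks imply equal plaintext blocks.
C[0] = C[1] = 15, so P[0] = P[1].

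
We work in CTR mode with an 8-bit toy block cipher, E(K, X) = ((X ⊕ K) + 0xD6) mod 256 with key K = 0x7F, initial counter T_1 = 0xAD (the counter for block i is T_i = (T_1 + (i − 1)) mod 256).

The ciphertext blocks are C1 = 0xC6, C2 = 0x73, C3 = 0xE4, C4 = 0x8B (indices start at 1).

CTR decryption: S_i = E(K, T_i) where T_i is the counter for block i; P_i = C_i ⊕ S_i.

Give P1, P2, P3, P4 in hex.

P1 = 0x6E, P2 = 0xD4, P3 = 0x42, P4 = 0x2E

P1: T = 0xAD, S = E(K, T) = 0xA8; 0xC6 ⊕ 0xA8 = 0x6E.
P2: T = 0xAE, S = E(K, T) = 0xA7; 0x73 ⊕ 0xA7 = 0xD4.
P3: T = 0xAF, S = E(K, T) = 0xA6; 0xE4 ⊕ 0xA6 = 0x42.
P4: T = 0xB0, S = E(K, T) = 0xA5; 0x8B ⊕ 0xA5 = 0x2E.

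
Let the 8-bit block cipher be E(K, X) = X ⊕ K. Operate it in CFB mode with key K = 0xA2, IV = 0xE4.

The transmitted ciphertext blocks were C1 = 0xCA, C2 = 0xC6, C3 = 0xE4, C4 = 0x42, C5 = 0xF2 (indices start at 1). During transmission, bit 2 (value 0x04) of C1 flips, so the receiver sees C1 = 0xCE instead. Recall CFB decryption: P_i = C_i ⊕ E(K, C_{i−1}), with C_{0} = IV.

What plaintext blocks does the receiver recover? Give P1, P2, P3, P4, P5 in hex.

Only C1 changed, to 0xCE. In CFB, a change in C_i flips the same bit in P_i and garbles P_{i+1}. Decrypting the received ciphertext:
P1: E(K, 0xE4) = 0x46; 0xCE ⊕ 0x46 = 0x88.
P2: E(K, 0xCE) = 0x6C; 0xC6 ⊕ 0x6C = 0xAA.
P3: E(K, 0xC6) = 0x64; 0xE4 ⊕ 0x64 = 0x80.
P4: E(K, 0xE4) = 0x46; 0x42 ⊕ 0x46 = 0x04.
P5: E(K, 0x42) = 0xE0; 0xF2 ⊕ 0xE0 = 0x12.
Blocks that differ from the original plaintext: P1, P2.

P1 = 0x88, P2 = 0xAA, P3 = 0x80, P4 = 0x04, P5 = 0x12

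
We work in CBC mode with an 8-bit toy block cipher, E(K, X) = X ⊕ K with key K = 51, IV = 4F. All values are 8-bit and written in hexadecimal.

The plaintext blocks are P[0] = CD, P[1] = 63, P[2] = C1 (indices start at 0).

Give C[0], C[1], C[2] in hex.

CBC encryption: C_i = E(K, P_i ⊕ C_{i−1}), with C_{−1} = IV.
C[0]: P[0] ⊕ 4F = 82; E(K, 82) = D3.
C[1]: P[1] ⊕ D3 = B0; E(K, B0) = E1.
C[2]: P[2] ⊕ E1 = 20; E(K, 20) = 71.

C[0] = D3, C[1] = E1, C[2] = 71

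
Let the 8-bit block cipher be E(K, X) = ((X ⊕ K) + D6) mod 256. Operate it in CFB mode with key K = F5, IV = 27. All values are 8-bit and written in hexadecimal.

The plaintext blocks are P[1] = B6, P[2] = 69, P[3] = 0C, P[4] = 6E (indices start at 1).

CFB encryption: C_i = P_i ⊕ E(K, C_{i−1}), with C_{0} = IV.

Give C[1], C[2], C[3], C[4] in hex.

C[1] = 1E, C[2] = A8, C[3] = 3F, C[4] = CE

C[1]: E(K, 27) = A8; B6 ⊕ A8 = 1E.
C[2]: E(K, 1E) = C1; 69 ⊕ C1 = A8.
C[3]: E(K, A8) = 33; 0C ⊕ 33 = 3F.
C[4]: E(K, 3F) = A0; 6E ⊕ A0 = CE.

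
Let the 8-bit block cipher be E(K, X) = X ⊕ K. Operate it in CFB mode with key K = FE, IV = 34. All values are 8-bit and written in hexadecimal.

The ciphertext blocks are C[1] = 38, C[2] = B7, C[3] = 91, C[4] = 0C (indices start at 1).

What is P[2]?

P[2] = 71

CFB decryption: P_i = C_i ⊕ E(K, C_{i−1}), with C_{0} = IV.
P[2]: E(K, 38) = C6; B7 ⊕ C6 = 71.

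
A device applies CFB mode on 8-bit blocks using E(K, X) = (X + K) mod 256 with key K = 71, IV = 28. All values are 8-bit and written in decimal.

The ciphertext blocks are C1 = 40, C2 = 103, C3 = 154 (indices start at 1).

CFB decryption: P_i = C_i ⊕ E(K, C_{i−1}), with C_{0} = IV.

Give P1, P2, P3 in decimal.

P1 = 75, P2 = 8, P3 = 52

P1: E(K, 28) = 99; 40 ⊕ 99 = 75.
P2: E(K, 40) = 111; 103 ⊕ 111 = 8.
P3: E(K, 103) = 174; 154 ⊕ 174 = 52.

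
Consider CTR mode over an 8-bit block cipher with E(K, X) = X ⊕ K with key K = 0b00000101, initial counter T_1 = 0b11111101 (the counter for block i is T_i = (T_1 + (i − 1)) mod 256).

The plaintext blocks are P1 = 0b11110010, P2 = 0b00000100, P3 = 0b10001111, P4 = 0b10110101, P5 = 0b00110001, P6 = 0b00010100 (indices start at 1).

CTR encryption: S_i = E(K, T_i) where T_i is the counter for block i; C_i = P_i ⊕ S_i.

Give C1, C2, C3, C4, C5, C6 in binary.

C1: T = 0b11111101, S = E(K, T) = 0b11111000; 0b11110010 ⊕ 0b11111000 = 0b00001010.
C2: T = 0b11111110, S = E(K, T) = 0b11111011; 0b00000100 ⊕ 0b11111011 = 0b11111111.
C3: T = 0b11111111, S = E(K, T) = 0b11111010; 0b10001111 ⊕ 0b11111010 = 0b01110101.
C4: T = 0b00000000, S = E(K, T) = 0b00000101; 0b10110101 ⊕ 0b00000101 = 0b10110000.
C5: T = 0b00000001, S = E(K, T) = 0b00000100; 0b00110001 ⊕ 0b00000100 = 0b00110101.
C6: T = 0b00000010, S = E(K, T) = 0b00000111; 0b00010100 ⊕ 0b00000111 = 0b00010011.

C1 = 0b00001010, C2 = 0b11111111, C3 = 0b01110101, C4 = 0b10110000, C5 = 0b00110101, C6 = 0b00010011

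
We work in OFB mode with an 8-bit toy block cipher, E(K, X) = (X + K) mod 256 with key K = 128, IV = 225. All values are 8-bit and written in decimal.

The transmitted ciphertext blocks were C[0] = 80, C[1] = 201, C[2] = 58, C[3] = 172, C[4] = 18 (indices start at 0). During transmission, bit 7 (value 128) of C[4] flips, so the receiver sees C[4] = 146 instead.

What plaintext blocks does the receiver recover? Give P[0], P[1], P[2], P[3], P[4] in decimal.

P[0] = 49, P[1] = 40, P[2] = 91, P[3] = 77, P[4] = 243

OFB decryption: S_i = E(K, S_{i−1}) with S_{−1} = IV; P_i = C_i ⊕ S_i.
Only C[4] changed, to 146. In OFB, a change in C_i flips the same bit in P_i only; the keystream is unaffected. Decrypting the received ciphertext:
P[0]: S = E(K, 225) = 97; 80 ⊕ 97 = 49.
P[1]: S = E(K, 97) = 225; 201 ⊕ 225 = 40.
P[2]: S = E(K, 225) = 97; 58 ⊕ 97 = 91.
P[3]: S = E(K, 97) = 225; 172 ⊕ 225 = 77.
P[4]: S = E(K, 225) = 97; 146 ⊕ 97 = 243.
Blocks that differ from the original plaintext: P[4].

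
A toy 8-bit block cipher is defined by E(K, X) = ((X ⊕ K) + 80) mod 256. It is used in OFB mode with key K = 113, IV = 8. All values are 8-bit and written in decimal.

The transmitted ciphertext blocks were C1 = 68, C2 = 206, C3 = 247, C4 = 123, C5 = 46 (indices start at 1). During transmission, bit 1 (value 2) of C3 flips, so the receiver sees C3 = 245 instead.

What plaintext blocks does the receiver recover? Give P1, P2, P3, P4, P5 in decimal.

P1 = 141, P2 = 198, P3 = 60, P4 = 115, P5 = 231

OFB decryption: S_i = E(K, S_{i−1}) with S_{0} = IV; P_i = C_i ⊕ S_i.
Only C3 changed, to 245. In OFB, a change in C_i flips the same bit in P_i only; the keystream is unaffected. Decrypting the received ciphertext:
P1: S = E(K, 8) = 201; 68 ⊕ 201 = 141.
P2: S = E(K, 201) = 8; 206 ⊕ 8 = 198.
P3: S = E(K, 8) = 201; 245 ⊕ 201 = 60.
P4: S = E(K, 201) = 8; 123 ⊕ 8 = 115.
P5: S = E(K, 8) = 201; 46 ⊕ 201 = 231.
Blocks that differ from the original plaintext: P3.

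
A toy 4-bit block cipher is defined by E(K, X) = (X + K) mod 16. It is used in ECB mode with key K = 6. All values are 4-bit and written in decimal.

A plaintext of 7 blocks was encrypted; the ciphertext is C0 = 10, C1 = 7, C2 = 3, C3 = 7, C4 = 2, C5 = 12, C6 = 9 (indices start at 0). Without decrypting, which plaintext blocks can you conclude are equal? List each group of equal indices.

ECB encrypts each block independently with the same key, so equal ciphertext blocks imply equal plaintext blocks.
C1 = C3 = 7, so P1 = P3.

P1 = P3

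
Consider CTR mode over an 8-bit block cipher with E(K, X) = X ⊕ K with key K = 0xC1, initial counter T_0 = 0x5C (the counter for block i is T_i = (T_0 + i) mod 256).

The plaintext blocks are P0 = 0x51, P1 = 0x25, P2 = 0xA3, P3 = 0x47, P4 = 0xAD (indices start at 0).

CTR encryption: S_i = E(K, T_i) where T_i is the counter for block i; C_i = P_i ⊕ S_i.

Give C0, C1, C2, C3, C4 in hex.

C0: T = 0x5C, S = E(K, T) = 0x9D; 0x51 ⊕ 0x9D = 0xCC.
C1: T = 0x5D, S = E(K, T) = 0x9C; 0x25 ⊕ 0x9C = 0xB9.
C2: T = 0x5E, S = E(K, T) = 0x9F; 0xA3 ⊕ 0x9F = 0x3C.
C3: T = 0x5F, S = E(K, T) = 0x9E; 0x47 ⊕ 0x9E = 0xD9.
C4: T = 0x60, S = E(K, T) = 0xA1; 0xAD ⊕ 0xA1 = 0x0C.

C0 = 0xCC, C1 = 0xB9, C2 = 0x3C, C3 = 0xD9, C4 = 0x0C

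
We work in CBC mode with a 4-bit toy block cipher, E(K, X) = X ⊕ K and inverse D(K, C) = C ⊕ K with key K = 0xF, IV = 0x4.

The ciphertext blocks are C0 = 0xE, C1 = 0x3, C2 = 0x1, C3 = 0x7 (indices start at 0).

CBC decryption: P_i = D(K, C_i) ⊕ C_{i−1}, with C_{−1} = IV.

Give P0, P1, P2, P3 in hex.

P0: D(K, 0xE) = 0x1; 0x1 ⊕ 0x4 = 0x5.
P1: D(K, 0x3) = 0xC; 0xC ⊕ 0xE = 0x2.
P2: D(K, 0x1) = 0xE; 0xE ⊕ 0x3 = 0xD.
P3: D(K, 0x7) = 0x8; 0x8 ⊕ 0x1 = 0x9.

P0 = 0x5, P1 = 0x2, P2 = 0xD, P3 = 0x9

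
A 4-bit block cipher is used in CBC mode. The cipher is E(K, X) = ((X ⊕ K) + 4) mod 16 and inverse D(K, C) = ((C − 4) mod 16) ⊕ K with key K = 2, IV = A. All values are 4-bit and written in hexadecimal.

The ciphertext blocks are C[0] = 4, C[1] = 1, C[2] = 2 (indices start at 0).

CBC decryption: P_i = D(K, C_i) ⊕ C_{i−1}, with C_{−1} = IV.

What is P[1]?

P[1]: D(K, 1) = F; F ⊕ 4 = B.

P[1] = B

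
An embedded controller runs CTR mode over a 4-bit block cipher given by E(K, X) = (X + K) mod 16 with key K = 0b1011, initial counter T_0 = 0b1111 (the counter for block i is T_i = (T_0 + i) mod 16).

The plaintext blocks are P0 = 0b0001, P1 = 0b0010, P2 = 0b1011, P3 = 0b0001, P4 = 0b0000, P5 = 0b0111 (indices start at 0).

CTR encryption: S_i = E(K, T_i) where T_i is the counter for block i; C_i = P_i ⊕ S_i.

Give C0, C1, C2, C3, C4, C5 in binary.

C0 = 0b1011, C1 = 0b1001, C2 = 0b0111, C3 = 0b1100, C4 = 0b1110, C5 = 0b1000

C0: T = 0b1111, S = E(K, T) = 0b1010; 0b0001 ⊕ 0b1010 = 0b1011.
C1: T = 0b0000, S = E(K, T) = 0b1011; 0b0010 ⊕ 0b1011 = 0b1001.
C2: T = 0b0001, S = E(K, T) = 0b1100; 0b1011 ⊕ 0b1100 = 0b0111.
C3: T = 0b0010, S = E(K, T) = 0b1101; 0b0001 ⊕ 0b1101 = 0b1100.
C4: T = 0b0011, S = E(K, T) = 0b1110; 0b0000 ⊕ 0b1110 = 0b1110.
C5: T = 0b0100, S = E(K, T) = 0b1111; 0b0111 ⊕ 0b1111 = 0b1000.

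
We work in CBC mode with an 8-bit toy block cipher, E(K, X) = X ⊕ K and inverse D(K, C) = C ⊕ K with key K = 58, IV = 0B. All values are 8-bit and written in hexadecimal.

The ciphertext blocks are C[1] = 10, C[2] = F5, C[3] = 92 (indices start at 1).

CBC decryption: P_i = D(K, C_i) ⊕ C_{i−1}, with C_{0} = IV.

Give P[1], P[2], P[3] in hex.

P[1]: D(K, 10) = 48; 48 ⊕ 0B = 43.
P[2]: D(K, F5) = AD; AD ⊕ 10 = BD.
P[3]: D(K, 92) = CA; CA ⊕ F5 = 3F.

P[1] = 43, P[2] = BD, P[3] = 3F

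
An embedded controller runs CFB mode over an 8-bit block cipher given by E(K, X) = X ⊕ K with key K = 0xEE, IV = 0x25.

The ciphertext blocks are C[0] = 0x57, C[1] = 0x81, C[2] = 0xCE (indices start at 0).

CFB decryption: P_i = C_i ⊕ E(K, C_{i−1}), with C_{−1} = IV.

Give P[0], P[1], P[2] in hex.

P[0]: E(K, 0x25) = 0xCB; 0x57 ⊕ 0xCB = 0x9C.
P[1]: E(K, 0x57) = 0xB9; 0x81 ⊕ 0xB9 = 0x38.
P[2]: E(K, 0x81) = 0x6F; 0xCE ⊕ 0x6F = 0xA1.

P[0] = 0x9C, P[1] = 0x38, P[2] = 0xA1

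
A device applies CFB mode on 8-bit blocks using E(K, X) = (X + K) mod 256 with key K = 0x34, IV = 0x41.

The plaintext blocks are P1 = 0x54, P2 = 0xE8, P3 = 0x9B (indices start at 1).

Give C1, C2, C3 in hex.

CFB encryption: C_i = P_i ⊕ E(K, C_{i−1}), with C_{0} = IV.
C1: E(K, 0x41) = 0x75; 0x54 ⊕ 0x75 = 0x21.
C2: E(K, 0x21) = 0x55; 0xE8 ⊕ 0x55 = 0xBD.
C3: E(K, 0xBD) = 0xF1; 0x9B ⊕ 0xF1 = 0x6A.

C1 = 0x21, C2 = 0xBD, C3 = 0x6A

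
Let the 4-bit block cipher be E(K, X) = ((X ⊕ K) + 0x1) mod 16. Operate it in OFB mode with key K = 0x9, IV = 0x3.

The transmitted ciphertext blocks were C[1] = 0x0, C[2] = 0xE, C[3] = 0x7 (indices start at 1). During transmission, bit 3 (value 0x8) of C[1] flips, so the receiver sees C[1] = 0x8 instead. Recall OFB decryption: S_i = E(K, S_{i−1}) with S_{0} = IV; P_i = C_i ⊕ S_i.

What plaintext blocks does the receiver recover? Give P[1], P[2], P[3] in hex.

Only C[1] changed, to 0x8. In OFB, a change in C_i flips the same bit in P_i only; the keystream is unaffected. Decrypting the received ciphertext:
P[1]: S = E(K, 0x3) = 0xB; 0x8 ⊕ 0xB = 0x3.
P[2]: S = E(K, 0xB) = 0x3; 0xE ⊕ 0x3 = 0xD.
P[3]: S = E(K, 0x3) = 0xB; 0x7 ⊕ 0xB = 0xC.
Blocks that differ from the original plaintext: P[1].

P[1] = 0x3, P[2] = 0xD, P[3] = 0xC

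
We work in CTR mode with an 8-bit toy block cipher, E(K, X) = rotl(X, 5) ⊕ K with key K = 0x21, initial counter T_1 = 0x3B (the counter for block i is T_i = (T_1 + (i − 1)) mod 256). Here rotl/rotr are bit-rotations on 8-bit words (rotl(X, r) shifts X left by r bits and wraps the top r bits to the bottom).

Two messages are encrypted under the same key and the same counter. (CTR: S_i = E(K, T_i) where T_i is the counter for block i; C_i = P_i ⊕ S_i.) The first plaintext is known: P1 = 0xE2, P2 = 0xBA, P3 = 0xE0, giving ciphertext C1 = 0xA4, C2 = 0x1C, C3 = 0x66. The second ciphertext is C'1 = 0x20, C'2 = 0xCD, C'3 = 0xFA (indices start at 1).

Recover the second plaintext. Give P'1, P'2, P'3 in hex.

P'1 = 0x66, P'2 = 0x6B, P'3 = 0x7C

In CTR with a reused counter, both messages share the same keystream S_i, so C_i ⊕ C'_i = P_i ⊕ P'_i and thus P'_i = P_i ⊕ C_i ⊕ C'_i.
P'1: 0xE2 ⊕ 0xA4 ⊕ 0x20 = 0x66.
P'2: 0xBA ⊕ 0x1C ⊕ 0xCD = 0x6B.
P'3: 0xE0 ⊕ 0x66 ⊕ 0xFA = 0x7C.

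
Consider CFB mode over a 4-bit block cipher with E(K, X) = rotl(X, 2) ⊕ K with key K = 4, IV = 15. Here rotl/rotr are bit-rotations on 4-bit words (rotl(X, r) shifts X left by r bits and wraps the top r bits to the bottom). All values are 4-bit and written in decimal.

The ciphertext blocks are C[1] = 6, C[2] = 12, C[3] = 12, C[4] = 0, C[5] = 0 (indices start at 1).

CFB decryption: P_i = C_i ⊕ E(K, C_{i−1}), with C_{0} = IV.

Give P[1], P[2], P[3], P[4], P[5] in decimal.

P[1] = 13, P[2] = 1, P[3] = 11, P[4] = 7, P[5] = 4

P[1]: E(K, 15) = 11; 6 ⊕ 11 = 13.
P[2]: E(K, 6) = 13; 12 ⊕ 13 = 1.
P[3]: E(K, 12) = 7; 12 ⊕ 7 = 11.
P[4]: E(K, 12) = 7; 0 ⊕ 7 = 7.
P[5]: E(K, 0) = 4; 0 ⊕ 4 = 4.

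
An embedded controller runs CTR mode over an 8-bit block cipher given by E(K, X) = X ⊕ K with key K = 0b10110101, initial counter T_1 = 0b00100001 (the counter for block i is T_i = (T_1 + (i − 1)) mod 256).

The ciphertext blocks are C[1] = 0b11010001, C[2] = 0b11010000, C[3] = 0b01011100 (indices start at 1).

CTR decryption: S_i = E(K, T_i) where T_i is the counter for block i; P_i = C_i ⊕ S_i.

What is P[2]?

P[2]: T = 0b00100010, S = E(K, T) = 0b10010111; 0b11010000 ⊕ 0b10010111 = 0b01000111.

P[2] = 0b01000111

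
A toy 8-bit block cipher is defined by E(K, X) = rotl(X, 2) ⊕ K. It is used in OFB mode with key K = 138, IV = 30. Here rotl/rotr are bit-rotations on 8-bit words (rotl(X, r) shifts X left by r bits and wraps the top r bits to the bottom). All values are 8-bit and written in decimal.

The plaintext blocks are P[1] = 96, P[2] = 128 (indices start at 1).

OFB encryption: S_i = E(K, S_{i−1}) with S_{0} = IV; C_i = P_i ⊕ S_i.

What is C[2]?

C[2] = 193

C[1]: S = E(K, 30) = 242; 96 ⊕ 242 = 146.
C[2]: S = E(K, 242) = 65; 128 ⊕ 65 = 193.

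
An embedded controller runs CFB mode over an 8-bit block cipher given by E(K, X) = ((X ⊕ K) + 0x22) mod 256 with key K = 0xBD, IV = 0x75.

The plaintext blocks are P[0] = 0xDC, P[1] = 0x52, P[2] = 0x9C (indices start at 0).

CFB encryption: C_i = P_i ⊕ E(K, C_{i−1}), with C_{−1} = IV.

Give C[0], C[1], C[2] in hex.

C[0]: E(K, 0x75) = 0xEA; 0xDC ⊕ 0xEA = 0x36.
C[1]: E(K, 0x36) = 0xAD; 0x52 ⊕ 0xAD = 0xFF.
C[2]: E(K, 0xFF) = 0x64; 0x9C ⊕ 0x64 = 0xF8.

C[0] = 0x36, C[1] = 0xFF, C[2] = 0xF8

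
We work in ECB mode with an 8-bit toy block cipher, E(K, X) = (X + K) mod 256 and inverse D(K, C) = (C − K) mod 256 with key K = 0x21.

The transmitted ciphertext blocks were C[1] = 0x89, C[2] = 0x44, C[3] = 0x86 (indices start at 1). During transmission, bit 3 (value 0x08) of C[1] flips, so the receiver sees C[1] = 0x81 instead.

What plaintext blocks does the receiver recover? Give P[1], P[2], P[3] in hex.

ECB decryption: P_i = D(K, C_i).
Only C[1] changed, to 0x81. In ECB, a change in C_i affects only P_i. Decrypting the received ciphertext:
P[1]: D(K, 0x81) = 0x60.
P[2]: D(K, 0x44) = 0x23.
P[3]: D(K, 0x86) = 0x65.
Blocks that differ from the original plaintext: P[1].

P[1] = 0x60, P[2] = 0x23, P[3] = 0x65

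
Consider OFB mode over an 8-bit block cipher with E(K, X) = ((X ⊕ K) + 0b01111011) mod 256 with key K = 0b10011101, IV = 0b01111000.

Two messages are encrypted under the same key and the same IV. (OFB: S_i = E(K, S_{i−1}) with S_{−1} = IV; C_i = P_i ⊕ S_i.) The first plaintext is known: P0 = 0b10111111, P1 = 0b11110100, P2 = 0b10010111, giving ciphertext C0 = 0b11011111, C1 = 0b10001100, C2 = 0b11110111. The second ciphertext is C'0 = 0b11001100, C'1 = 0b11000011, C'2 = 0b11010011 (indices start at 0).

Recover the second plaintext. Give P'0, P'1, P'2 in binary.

In OFB with a reused IV, both messages share the same keystream S_i, so C_i ⊕ C'_i = P_i ⊕ P'_i and thus P'_i = P_i ⊕ C_i ⊕ C'_i.
P'0: 0b10111111 ⊕ 0b11011111 ⊕ 0b11001100 = 0b10101100.
P'1: 0b11110100 ⊕ 0b10001100 ⊕ 0b11000011 = 0b10111011.
P'2: 0b10010111 ⊕ 0b11110111 ⊕ 0b11010011 = 0b10110011.

P'0 = 0b10101100, P'1 = 0b10111011, P'2 = 0b10110011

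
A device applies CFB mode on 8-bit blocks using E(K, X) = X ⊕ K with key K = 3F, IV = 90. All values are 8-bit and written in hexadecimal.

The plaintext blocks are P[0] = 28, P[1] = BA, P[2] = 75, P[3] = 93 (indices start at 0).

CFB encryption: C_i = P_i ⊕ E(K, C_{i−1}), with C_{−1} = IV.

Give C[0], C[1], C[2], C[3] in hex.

C[0]: E(K, 90) = AF; 28 ⊕ AF = 87.
C[1]: E(K, 87) = B8; BA ⊕ B8 = 02.
C[2]: E(K, 02) = 3D; 75 ⊕ 3D = 48.
C[3]: E(K, 48) = 77; 93 ⊕ 77 = E4.

C[0] = 87, C[1] = 02, C[2] = 48, C[3] = E4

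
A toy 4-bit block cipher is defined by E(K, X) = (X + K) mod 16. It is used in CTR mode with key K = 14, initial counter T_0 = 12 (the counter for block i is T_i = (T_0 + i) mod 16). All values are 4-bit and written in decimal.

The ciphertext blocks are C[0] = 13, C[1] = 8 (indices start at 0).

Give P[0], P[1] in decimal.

P[0] = 7, P[1] = 3

CTR decryption: S_i = E(K, T_i) where T_i is the counter for block i; P_i = C_i ⊕ S_i.
P[0]: T = 12, S = E(K, T) = 10; 13 ⊕ 10 = 7.
P[1]: T = 13, S = E(K, T) = 11; 8 ⊕ 11 = 3.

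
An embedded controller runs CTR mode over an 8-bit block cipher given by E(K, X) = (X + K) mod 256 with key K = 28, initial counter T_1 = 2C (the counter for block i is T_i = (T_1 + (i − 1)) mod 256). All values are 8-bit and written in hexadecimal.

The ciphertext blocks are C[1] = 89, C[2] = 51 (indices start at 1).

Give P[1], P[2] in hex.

P[1] = DD, P[2] = 04

CTR decryption: S_i = E(K, T_i) where T_i is the counter for block i; P_i = C_i ⊕ S_i.
P[1]: T = 2C, S = E(K, T) = 54; 89 ⊕ 54 = DD.
P[2]: T = 2D, S = E(K, T) = 55; 51 ⊕ 55 = 04.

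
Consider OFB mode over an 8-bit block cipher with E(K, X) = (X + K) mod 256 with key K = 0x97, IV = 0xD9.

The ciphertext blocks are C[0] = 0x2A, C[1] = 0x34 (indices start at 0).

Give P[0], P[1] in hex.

OFB decryption: S_i = E(K, S_{i−1}) with S_{−1} = IV; P_i = C_i ⊕ S_i.
P[0]: S = E(K, 0xD9) = 0x70; 0x2A ⊕ 0x70 = 0x5A.
P[1]: S = E(K, 0x70) = 0x07; 0x34 ⊕ 0x07 = 0x33.

P[0] = 0x5A, P[1] = 0x33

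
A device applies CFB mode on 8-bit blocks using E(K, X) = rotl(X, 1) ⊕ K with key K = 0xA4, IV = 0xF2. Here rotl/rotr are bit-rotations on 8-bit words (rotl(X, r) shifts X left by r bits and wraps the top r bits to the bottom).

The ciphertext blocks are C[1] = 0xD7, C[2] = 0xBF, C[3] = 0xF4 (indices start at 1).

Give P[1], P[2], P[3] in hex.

CFB decryption: P_i = C_i ⊕ E(K, C_{i−1}), with C_{0} = IV.
P[1]: E(K, 0xF2) = 0x41; 0xD7 ⊕ 0x41 = 0x96.
P[2]: E(K, 0xD7) = 0x0B; 0xBF ⊕ 0x0B = 0xB4.
P[3]: E(K, 0xBF) = 0xDB; 0xF4 ⊕ 0xDB = 0x2F.

P[1] = 0x96, P[2] = 0xB4, P[3] = 0x2F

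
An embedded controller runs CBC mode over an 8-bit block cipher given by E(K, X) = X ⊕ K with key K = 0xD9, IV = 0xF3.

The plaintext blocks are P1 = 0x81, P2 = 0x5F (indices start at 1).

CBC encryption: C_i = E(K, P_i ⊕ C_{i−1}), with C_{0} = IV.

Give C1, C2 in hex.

C1 = 0xAB, C2 = 0x2D

C1: P1 ⊕ 0xF3 = 0x72; E(K, 0x72) = 0xAB.
C2: P2 ⊕ 0xAB = 0xF4; E(K, 0xF4) = 0x2D.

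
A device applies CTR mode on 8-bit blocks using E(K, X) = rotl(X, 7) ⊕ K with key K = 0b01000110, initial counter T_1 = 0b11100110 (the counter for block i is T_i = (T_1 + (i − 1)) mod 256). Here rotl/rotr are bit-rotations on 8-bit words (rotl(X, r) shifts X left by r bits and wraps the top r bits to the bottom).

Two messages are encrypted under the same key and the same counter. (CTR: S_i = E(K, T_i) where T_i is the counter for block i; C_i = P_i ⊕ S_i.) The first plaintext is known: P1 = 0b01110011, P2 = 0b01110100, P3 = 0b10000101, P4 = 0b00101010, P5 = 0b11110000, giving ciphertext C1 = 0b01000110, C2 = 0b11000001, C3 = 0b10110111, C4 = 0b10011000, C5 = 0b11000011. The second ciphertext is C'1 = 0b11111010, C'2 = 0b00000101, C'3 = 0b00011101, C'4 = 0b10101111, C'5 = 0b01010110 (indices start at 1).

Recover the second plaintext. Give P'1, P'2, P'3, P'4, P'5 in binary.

In CTR with a reused counter, both messages share the same keystream S_i, so C_i ⊕ C'_i = P_i ⊕ P'_i and thus P'_i = P_i ⊕ C_i ⊕ C'_i.
P'1: 0b01110011 ⊕ 0b01000110 ⊕ 0b11111010 = 0b11001111.
P'2: 0b01110100 ⊕ 0b11000001 ⊕ 0b00000101 = 0b10110000.
P'3: 0b10000101 ⊕ 0b10110111 ⊕ 0b00011101 = 0b00101111.
P'4: 0b00101010 ⊕ 0b10011000 ⊕ 0b10101111 = 0b00011101.
P'5: 0b11110000 ⊕ 0b11000011 ⊕ 0b01010110 = 0b01100101.

P'1 = 0b11001111, P'2 = 0b10110000, P'3 = 0b00101111, P'4 = 0b00011101, P'5 = 0b01100101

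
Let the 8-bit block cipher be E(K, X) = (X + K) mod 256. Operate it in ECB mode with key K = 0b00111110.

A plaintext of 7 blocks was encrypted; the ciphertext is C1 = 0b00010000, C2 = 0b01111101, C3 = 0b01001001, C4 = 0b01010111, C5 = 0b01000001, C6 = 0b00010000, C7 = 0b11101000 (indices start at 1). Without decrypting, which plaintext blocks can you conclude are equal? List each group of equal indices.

P1 = P6

ECB encrypts each block independently with the same key, so equal ciphertext blocks imply equal plaintext blocks.
C1 = C6 = 0b00010000, so P1 = P6.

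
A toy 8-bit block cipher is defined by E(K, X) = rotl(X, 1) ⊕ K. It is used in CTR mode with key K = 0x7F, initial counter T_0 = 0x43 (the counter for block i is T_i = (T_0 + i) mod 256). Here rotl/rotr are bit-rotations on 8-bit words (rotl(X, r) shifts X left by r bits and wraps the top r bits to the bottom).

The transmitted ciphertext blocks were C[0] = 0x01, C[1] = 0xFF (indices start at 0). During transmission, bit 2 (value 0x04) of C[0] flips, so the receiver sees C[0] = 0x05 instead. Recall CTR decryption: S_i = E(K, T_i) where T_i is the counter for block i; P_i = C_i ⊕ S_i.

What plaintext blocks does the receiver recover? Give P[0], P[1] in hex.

P[0] = 0xFC, P[1] = 0x08

Only C[0] changed, to 0x05. In CTR, a change in C_i flips the same bit in P_i only; the keystream is unaffected. Decrypting the received ciphertext:
P[0]: T = 0x43, S = E(K, T) = 0xF9; 0x05 ⊕ 0xF9 = 0xFC.
P[1]: T = 0x44, S = E(K, T) = 0xF7; 0xFF ⊕ 0xF7 = 0x08.
Blocks that differ from the original plaintext: P[0].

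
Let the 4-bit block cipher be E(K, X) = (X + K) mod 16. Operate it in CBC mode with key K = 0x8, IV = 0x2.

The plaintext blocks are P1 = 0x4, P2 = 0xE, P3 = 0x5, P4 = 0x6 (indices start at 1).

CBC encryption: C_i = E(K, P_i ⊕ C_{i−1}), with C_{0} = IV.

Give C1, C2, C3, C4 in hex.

C1: P1 ⊕ 0x2 = 0x6; E(K, 0x6) = 0xE.
C2: P2 ⊕ 0xE = 0x0; E(K, 0x0) = 0x8.
C3: P3 ⊕ 0x8 = 0xD; E(K, 0xD) = 0x5.
C4: P4 ⊕ 0x5 = 0x3; E(K, 0x3) = 0xB.

C1 = 0xE, C2 = 0x8, C3 = 0x5, C4 = 0xB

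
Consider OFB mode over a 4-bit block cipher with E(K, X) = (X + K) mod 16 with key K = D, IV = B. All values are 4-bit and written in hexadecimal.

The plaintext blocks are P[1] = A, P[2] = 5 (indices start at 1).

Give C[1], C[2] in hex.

C[1] = 2, C[2] = 0

OFB encryption: S_i = E(K, S_{i−1}) with S_{0} = IV; C_i = P_i ⊕ S_i.
C[1]: S = E(K, B) = 8; A ⊕ 8 = 2.
C[2]: S = E(K, 8) = 5; 5 ⊕ 5 = 0.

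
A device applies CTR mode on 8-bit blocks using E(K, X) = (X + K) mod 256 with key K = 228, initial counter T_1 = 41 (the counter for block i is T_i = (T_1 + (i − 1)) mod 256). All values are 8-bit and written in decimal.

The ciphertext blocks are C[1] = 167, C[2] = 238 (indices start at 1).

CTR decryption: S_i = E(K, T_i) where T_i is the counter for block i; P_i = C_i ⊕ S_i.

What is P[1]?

P[1]: T = 41, S = E(K, T) = 13; 167 ⊕ 13 = 170.

P[1] = 170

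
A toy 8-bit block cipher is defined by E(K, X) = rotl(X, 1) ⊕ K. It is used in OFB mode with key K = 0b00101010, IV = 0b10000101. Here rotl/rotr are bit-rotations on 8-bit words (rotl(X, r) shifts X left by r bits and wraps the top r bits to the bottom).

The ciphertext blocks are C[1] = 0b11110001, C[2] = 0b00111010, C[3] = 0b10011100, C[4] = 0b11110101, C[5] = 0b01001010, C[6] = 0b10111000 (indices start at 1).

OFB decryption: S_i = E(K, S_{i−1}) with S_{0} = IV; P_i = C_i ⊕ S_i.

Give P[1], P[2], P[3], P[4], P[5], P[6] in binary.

P[1]: S = E(K, 0b10000101) = 0b00100001; 0b11110001 ⊕ 0b00100001 = 0b11010000.
P[2]: S = E(K, 0b00100001) = 0b01101000; 0b00111010 ⊕ 0b01101000 = 0b01010010.
P[3]: S = E(K, 0b01101000) = 0b11111010; 0b10011100 ⊕ 0b11111010 = 0b01100110.
P[4]: S = E(K, 0b11111010) = 0b11011111; 0b11110101 ⊕ 0b11011111 = 0b00101010.
P[5]: S = E(K, 0b11011111) = 0b10010101; 0b01001010 ⊕ 0b10010101 = 0b11011111.
P[6]: S = E(K, 0b10010101) = 0b00000001; 0b10111000 ⊕ 0b00000001 = 0b10111001.

P[1] = 0b11010000, P[2] = 0b01010010, P[3] = 0b01100110, P[4] = 0b00101010, P[5] = 0b11011111, P[6] = 0b10111001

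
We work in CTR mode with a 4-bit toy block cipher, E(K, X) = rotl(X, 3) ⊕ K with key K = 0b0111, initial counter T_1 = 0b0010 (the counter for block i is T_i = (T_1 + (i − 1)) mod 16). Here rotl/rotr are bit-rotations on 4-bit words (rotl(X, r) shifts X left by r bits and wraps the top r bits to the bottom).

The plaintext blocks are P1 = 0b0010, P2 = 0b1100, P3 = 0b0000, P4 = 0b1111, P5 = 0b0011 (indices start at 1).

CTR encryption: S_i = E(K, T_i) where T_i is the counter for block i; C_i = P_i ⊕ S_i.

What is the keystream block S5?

0b0100

C1: T = 0b0010, S = E(K, T) = 0b0110; 0b0010 ⊕ 0b0110 = 0b0100.
C2: T = 0b0011, S = E(K, T) = 0b1110; 0b1100 ⊕ 0b1110 = 0b0010.
C3: T = 0b0100, S = E(K, T) = 0b0101; 0b0000 ⊕ 0b0101 = 0b0101.
C4: T = 0b0101, S = E(K, T) = 0b1101; 0b1111 ⊕ 0b1101 = 0b0010.
C5: T = 0b0110, S = E(K, T) = 0b0100; 0b0011 ⊕ 0b0100 = 0b0111.
So S5 = 0b0100.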